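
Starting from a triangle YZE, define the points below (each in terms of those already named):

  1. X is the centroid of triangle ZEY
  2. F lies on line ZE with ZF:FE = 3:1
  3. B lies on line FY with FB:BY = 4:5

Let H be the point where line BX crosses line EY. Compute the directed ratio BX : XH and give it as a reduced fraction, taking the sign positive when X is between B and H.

Work in coordinates with Y = (0, 0), Z = (1, 0), E = (0, 1).
1. X is the centroid of triangle ZEY ⇒ X = (1/3, 1/3)
2. F lies on line ZE with ZF:FE = 3:1 ⇒ F = (1/4, 3/4)
3. B lies on line FY with FB:BY = 4:5 ⇒ B = (5/36, 5/12)
line BX meets EY at H = (0, 10/21)
X = B + t·(H−B) with t = -7/5, so BX:XH = -7/5:12/5

BX:XH = -7/12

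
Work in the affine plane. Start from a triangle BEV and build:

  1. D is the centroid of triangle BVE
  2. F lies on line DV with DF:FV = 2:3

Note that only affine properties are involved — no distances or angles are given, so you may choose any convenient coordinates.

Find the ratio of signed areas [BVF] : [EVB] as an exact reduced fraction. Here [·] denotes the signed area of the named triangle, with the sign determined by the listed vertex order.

Assign B = (0, 0), E = (1, 0), V = (0, 1) — the answer is frame-independent, so this choice is without loss of generality.
1. D is the centroid of triangle BVE ⇒ D = (1/3, 1/3)
2. F lies on line DV with DF:FV = 2:3 ⇒ F = (1/5, 3/5)
2·[BVF] = -1/5, 2·[EVB] = 1
[BVF]:[EVB] = -1/5:1 = -1/5

[BVF]:[EVB] = -1/5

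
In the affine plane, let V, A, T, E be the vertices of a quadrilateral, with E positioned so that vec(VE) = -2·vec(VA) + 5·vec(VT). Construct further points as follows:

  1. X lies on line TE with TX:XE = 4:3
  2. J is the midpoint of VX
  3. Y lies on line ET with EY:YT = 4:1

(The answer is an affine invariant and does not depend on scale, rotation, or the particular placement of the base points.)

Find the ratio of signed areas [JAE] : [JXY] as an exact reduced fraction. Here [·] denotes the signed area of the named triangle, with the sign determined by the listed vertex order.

[JAE]:[JXY] = -205/26

Assign V = (0, 0), A = (1, 0), T = (0, 1), E = (-2, 5) — the answer is frame-independent, so this choice is without loss of generality.
1. X lies on line TE with TX:XE = 4:3 ⇒ X = (-8/7, 23/7)
2. J is the midpoint of VX ⇒ J = (-4/7, 23/14)
3. Y lies on line ET with EY:YT = 4:1 ⇒ Y = (-2/5, 9/5)
2·[JAE] = 41/14, 2·[JXY] = -13/35
[JAE]:[JXY] = 41/14:-13/35 = -205/26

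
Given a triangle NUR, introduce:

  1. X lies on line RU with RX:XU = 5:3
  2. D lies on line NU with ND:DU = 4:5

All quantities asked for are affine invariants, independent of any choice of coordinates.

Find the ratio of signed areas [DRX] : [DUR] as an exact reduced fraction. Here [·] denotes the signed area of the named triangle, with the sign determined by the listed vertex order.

[DRX]:[DUR] = -5/8

Set N = (0, 0), U = (1, 0), R = (0, 1); any affine frame gives the same invariant.
1. X lies on line RU with RX:XU = 5:3 ⇒ X = (5/8, 3/8)
2. D lies on line NU with ND:DU = 4:5 ⇒ D = (4/9, 0)
2·[DRX] = -25/72, 2·[DUR] = 5/9
[DRX]:[DUR] = -25/72:5/9 = -5/8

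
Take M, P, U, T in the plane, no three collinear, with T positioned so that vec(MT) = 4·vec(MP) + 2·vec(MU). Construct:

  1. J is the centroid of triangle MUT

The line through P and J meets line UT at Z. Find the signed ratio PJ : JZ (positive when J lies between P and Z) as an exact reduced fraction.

PJ:JZ = 11/4

Set M = (0, 0), P = (1, 0), U = (0, 1), T = (4, 2); any affine frame gives the same invariant.
1. J is the centroid of triangle MUT ⇒ J = (4/3, 1)
line PJ meets UT at Z = (16/11, 15/11)
J = P + t·(Z−P) with t = 11/15, so PJ:JZ = 11/15:4/15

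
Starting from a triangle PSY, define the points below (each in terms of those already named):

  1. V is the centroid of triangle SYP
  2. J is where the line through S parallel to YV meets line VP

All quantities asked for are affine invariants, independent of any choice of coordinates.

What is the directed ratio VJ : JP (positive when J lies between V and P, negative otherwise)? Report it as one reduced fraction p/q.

Work in coordinates with P = (0, 0), S = (1, 0), Y = (0, 1).
1. V is the centroid of triangle SYP ⇒ V = (1/3, 1/3)
2. J is where the line through S parallel to YV meets line VP ⇒ J = (2/3, 2/3)
J = V + t·(P−V) with t = -1, so VJ:JP = t:(1−t) = -1:2

VJ:JP = -1/2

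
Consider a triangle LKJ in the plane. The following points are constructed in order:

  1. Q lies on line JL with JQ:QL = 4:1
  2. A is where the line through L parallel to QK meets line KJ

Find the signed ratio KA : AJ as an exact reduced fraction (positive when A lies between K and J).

Set L = (0, 0), K = (1, 0), J = (0, 1); any affine frame gives the same invariant.
1. Q lies on line JL with JQ:QL = 4:1 ⇒ Q = (0, 1/5)
2. A is where the line through L parallel to QK meets line KJ ⇒ A = (5/4, -1/4)
A = K + t·(J−K) with t = -1/4, so KA:AJ = t:(1−t) = -1/4:5/4

KA:AJ = -1/5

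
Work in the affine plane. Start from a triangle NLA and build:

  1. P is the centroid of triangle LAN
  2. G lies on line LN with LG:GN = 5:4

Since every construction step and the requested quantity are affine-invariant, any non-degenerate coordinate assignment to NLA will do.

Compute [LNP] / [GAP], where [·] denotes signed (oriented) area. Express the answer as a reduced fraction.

[LNP]:[GAP] = 9

Assign N = (0, 0), L = (1, 0), A = (0, 1) — the answer is frame-independent, so this choice is without loss of generality.
1. P is the centroid of triangle LAN ⇒ P = (1/3, 1/3)
2. G lies on line LN with LG:GN = 5:4 ⇒ G = (4/9, 0)
2·[LNP] = -1/3, 2·[GAP] = -1/27
[LNP]:[GAP] = -1/3:-1/27 = 9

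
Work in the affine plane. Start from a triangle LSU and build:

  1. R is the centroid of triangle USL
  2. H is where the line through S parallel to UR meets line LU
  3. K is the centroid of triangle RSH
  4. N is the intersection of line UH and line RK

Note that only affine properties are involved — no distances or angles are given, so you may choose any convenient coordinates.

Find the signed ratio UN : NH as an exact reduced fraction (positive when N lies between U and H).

UN:NH = -2/3

Choose coordinates L = (0, 0), S = (1, 0), U = (0, 1).
1. R is the centroid of triangle USL ⇒ R = (1/3, 1/3)
2. H is where the line through S parallel to UR meets line LU ⇒ H = (0, 2)
3. K is the centroid of triangle RSH ⇒ K = (4/9, 7/9)
4. N is the intersection of line UH and line RK ⇒ N = (0, -1)
N = U + t·(H−U) with t = -2, so UN:NH = t:(1−t) = -2:3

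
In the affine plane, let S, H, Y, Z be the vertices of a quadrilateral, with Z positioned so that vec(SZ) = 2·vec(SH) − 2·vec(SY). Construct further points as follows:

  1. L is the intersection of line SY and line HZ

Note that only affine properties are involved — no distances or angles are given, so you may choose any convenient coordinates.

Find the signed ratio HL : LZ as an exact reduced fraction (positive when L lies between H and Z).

Choose coordinates S = (0, 0), H = (1, 0), Y = (0, 1), Z = (2, -2).
1. L is the intersection of line SY and line HZ ⇒ L = (0, 2)
L = H + t·(Z−H) with t = -1, so HL:LZ = t:(1−t) = -1:2

HL:LZ = -1/2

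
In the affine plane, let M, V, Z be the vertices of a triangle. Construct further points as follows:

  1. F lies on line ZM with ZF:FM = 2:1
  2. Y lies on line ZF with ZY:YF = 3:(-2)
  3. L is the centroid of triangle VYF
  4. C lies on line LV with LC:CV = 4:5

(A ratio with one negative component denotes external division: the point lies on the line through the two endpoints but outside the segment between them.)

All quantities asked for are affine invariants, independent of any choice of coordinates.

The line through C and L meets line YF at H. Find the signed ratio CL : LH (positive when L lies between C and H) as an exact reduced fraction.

CL:LH = 8/9

Set M = (0, 0), V = (1, 0), Z = (0, 1); any affine frame gives the same invariant.
1. F lies on line ZM with ZF:FM = 2:1 ⇒ F = (0, 1/3)
2. Y lies on line ZF with ZY:YF = 3:(-2) ⇒ Y = (0, -1)
3. L is the centroid of triangle VYF ⇒ L = (1/3, -2/9)
4. C lies on line LV with LC:CV = 4:5 ⇒ C = (17/27, -10/81)
line CL meets YF at H = (0, -1/3)
L = C + t·(H−C) with t = 8/17, so CL:LH = 8/17:9/17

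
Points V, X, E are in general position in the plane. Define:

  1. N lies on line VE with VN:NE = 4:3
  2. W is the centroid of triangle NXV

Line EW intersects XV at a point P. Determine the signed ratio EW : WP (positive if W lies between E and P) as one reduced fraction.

Choose coordinates V = (0, 0), X = (1, 0), E = (0, 1).
1. N lies on line VE with VN:NE = 4:3 ⇒ N = (0, 4/7)
2. W is the centroid of triangle NXV ⇒ W = (1/3, 4/21)
line EW meets XV at P = (7/17, 0)
W = E + t·(P−E) with t = 17/21, so EW:WP = 17/21:4/21

EW:WP = 17/4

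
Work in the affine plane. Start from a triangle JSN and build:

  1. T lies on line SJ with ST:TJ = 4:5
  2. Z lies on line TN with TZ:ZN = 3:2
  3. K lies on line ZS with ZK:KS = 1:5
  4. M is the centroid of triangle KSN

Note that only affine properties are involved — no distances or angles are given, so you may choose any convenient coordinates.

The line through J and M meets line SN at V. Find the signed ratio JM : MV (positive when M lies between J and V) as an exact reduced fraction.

JM:MV = 77/4

Set J = (0, 0), S = (1, 0), N = (0, 1); any affine frame gives the same invariant.
1. T lies on line SJ with ST:TJ = 4:5 ⇒ T = (5/9, 0)
2. Z lies on line TN with TZ:ZN = 3:2 ⇒ Z = (2/9, 3/5)
3. K lies on line ZS with ZK:KS = 1:5 ⇒ K = (19/54, 1/2)
4. M is the centroid of triangle KSN ⇒ M = (73/162, 1/2)
line JM meets SN at V = (73/154, 81/154)
M = J + t·(V−J) with t = 77/81, so JM:MV = 77/81:4/81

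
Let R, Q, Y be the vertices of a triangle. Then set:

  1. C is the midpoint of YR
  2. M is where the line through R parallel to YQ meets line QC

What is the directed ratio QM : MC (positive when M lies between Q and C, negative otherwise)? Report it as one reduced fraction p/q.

Assign R = (0, 0), Q = (1, 0), Y = (0, 1) — the answer is frame-independent, so this choice is without loss of generality.
1. C is the midpoint of YR ⇒ C = (0, 1/2)
2. M is where the line through R parallel to YQ meets line QC ⇒ M = (-1, 1)
M = Q + t·(C−Q) with t = 2, so QM:MC = t:(1−t) = 2:-1

QM:MC = -2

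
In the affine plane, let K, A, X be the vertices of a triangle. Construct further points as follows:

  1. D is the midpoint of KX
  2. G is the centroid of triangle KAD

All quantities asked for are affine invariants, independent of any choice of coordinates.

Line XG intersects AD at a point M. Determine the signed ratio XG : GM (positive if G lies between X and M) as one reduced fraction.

XG:GM = -4

Set K = (0, 0), A = (1, 0), X = (0, 1); any affine frame gives the same invariant.
1. D is the midpoint of KX ⇒ D = (0, 1/2)
2. G is the centroid of triangle KAD ⇒ G = (1/3, 1/6)
line XG meets AD at M = (1/4, 3/8)
G = X + t·(M−X) with t = 4/3, so XG:GM = 4/3:-1/3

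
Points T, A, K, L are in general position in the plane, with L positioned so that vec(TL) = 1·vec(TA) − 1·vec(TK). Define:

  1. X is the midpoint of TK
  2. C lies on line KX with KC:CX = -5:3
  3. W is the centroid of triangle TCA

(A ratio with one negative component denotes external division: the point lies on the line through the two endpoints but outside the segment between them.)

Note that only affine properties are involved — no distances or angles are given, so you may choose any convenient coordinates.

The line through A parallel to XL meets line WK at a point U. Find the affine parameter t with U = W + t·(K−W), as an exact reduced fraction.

Assign T = (0, 0), A = (1, 0), K = (0, 1), L = (1, -1) — the answer is frame-independent, so this choice is without loss of generality.
1. X is the midpoint of TK ⇒ X = (0, 1/2)
2. C lies on line KX with KC:CX = -5:3 ⇒ C = (0, -1/4)
3. W is the centroid of triangle TCA ⇒ W = (1/3, -1/12)
through A parallel to XL: direction (1, -3/2); meets WK at U = (-2/7, 27/14)
U = W + t·(K−W) with t = 13/7

t = 13/7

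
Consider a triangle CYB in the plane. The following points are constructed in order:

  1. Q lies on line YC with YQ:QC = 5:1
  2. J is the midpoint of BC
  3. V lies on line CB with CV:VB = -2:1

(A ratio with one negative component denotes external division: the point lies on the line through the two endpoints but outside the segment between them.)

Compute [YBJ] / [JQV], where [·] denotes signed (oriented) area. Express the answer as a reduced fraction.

Set C = (0, 0), Y = (1, 0), B = (0, 1); any affine frame gives the same invariant.
1. Q lies on line YC with YQ:QC = 5:1 ⇒ Q = (1/6, 0)
2. J is the midpoint of BC ⇒ J = (0, 1/2)
3. V lies on line CB with CV:VB = -2:1 ⇒ V = (0, 2)
2·[YBJ] = 1/2, 2·[JQV] = 1/4
[YBJ]:[JQV] = 1/2:1/4 = 2

[YBJ]:[JQV] = 2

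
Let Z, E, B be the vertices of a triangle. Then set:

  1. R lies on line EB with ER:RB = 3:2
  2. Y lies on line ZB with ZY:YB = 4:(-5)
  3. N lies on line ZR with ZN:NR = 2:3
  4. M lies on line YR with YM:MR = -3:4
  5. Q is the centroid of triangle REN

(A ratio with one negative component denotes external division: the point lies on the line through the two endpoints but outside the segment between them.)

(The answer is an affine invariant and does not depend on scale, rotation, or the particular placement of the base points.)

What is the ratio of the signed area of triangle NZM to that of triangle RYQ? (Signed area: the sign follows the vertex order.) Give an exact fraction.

[NZM]:[RYQ] = 64/17

Set Z = (0, 0), E = (1, 0), B = (0, 1); any affine frame gives the same invariant.
1. R lies on line EB with ER:RB = 3:2 ⇒ R = (2/5, 3/5)
2. Y lies on line ZB with ZY:YB = 4:(-5) ⇒ Y = (0, -4)
3. N lies on line ZR with ZN:NR = 2:3 ⇒ N = (4/25, 6/25)
4. M lies on line YR with YM:MR = -3:4 ⇒ M = (-6/5, -89/5)
5. Q is the centroid of triangle REN ⇒ Q = (13/25, 7/25)
2·[NZM] = 64/25, 2·[RYQ] = 17/25
[NZM]:[RYQ] = 64/25:17/25 = 64/17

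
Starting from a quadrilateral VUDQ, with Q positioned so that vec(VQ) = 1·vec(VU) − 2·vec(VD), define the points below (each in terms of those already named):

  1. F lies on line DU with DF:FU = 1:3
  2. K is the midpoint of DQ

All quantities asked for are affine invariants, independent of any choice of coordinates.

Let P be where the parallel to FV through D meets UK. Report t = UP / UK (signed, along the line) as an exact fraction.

t = 4

Set V = (0, 0), U = (1, 0), D = (0, 1), Q = (1, -2); any affine frame gives the same invariant.
1. F lies on line DU with DF:FU = 1:3 ⇒ F = (1/4, 3/4)
2. K is the midpoint of DQ ⇒ K = (1/2, -1/2)
through D parallel to FV: direction (-1/4, -3/4); meets UK at P = (-1, -2)
P = U + t·(K−U) with t = 4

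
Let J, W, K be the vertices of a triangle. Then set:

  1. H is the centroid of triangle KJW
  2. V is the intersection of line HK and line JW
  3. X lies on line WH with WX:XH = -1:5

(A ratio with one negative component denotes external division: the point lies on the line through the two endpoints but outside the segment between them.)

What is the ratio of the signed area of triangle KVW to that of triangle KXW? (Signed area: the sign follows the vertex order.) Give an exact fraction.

[KVW]:[KXW] = -6

Work in coordinates with J = (0, 0), W = (1, 0), K = (0, 1).
1. H is the centroid of triangle KJW ⇒ H = (1/3, 1/3)
2. V is the intersection of line HK and line JW ⇒ V = (1/2, 0)
3. X lies on line WH with WX:XH = -1:5 ⇒ X = (7/6, -1/12)
2·[KVW] = 1/2, 2·[KXW] = -1/12
[KVW]:[KXW] = 1/2:-1/12 = -6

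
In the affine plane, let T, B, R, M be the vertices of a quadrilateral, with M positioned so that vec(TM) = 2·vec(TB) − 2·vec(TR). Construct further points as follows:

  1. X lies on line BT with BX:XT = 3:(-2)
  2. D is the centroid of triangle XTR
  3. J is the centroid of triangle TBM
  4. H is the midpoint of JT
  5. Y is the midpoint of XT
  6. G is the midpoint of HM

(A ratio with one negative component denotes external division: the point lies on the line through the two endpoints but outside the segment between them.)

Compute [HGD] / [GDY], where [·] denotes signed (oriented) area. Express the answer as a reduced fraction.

Choose coordinates T = (0, 0), B = (1, 0), R = (0, 1), M = (2, -2).
1. X lies on line BT with BX:XT = 3:(-2) ⇒ X = (-2, 0)
2. D is the centroid of triangle XTR ⇒ D = (-2/3, 1/3)
3. J is the centroid of triangle TBM ⇒ J = (1, -2/3)
4. H is the midpoint of JT ⇒ H = (1/2, -1/3)
5. Y is the midpoint of XT ⇒ Y = (-1, 0)
6. G is the midpoint of HM ⇒ G = (5/4, -7/6)
2·[HGD] = -17/36, 2·[GDY] = 41/36
[HGD]:[GDY] = -17/36:41/36 = -17/41

[HGD]:[GDY] = -17/41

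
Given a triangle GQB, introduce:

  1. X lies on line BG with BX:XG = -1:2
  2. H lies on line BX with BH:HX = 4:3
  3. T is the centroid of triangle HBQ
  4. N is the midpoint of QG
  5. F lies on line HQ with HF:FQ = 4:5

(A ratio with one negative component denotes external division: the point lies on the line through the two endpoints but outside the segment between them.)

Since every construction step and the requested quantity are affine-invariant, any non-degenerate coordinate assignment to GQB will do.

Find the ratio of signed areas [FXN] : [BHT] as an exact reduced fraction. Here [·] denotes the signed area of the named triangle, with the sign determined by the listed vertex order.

[FXN]:[BHT] = -41/24

Assign G = (0, 0), Q = (1, 0), B = (0, 1) — the answer is frame-independent, so this choice is without loss of generality.
1. X lies on line BG with BX:XG = -1:2 ⇒ X = (0, 2)
2. H lies on line BX with BH:HX = 4:3 ⇒ H = (0, 11/7)
3. T is the centroid of triangle HBQ ⇒ T = (1/3, 6/7)
4. N is the midpoint of QG ⇒ N = (1/2, 0)
5. F lies on line HQ with HF:FQ = 4:5 ⇒ F = (4/9, 55/63)
2·[FXN] = 41/126, 2·[BHT] = -4/21
[FXN]:[BHT] = 41/126:-4/21 = -41/24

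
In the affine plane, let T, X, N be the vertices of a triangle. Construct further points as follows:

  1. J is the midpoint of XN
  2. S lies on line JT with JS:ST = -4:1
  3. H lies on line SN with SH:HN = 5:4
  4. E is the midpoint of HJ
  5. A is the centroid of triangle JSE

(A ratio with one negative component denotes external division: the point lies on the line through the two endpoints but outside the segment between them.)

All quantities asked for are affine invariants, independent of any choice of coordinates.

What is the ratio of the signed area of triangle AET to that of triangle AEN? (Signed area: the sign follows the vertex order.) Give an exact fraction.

[AET]:[AEN] = 1/2

Work in coordinates with T = (0, 0), X = (1, 0), N = (0, 1).
1. J is the midpoint of XN ⇒ J = (1/2, 1/2)
2. S lies on line JT with JS:ST = -4:1 ⇒ S = (-1/6, -1/6)
3. H lies on line SN with SH:HN = 5:4 ⇒ H = (-2/27, 13/27)
4. E is the midpoint of HJ ⇒ E = (23/108, 53/108)
5. A is the centroid of triangle JSE ⇒ A = (59/324, 89/324)
2·[AET] = 5/162, 2·[AEN] = 5/81
[AET]:[AEN] = 5/162:5/81 = 1/2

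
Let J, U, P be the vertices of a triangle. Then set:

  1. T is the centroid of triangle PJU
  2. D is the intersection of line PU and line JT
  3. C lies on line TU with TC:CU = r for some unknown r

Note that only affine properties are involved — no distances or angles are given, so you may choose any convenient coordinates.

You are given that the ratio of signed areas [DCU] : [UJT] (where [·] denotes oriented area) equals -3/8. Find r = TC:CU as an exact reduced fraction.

r = 1/3

Set J = (0, 0), U = (1, 0), P = (0, 1); any affine frame gives the same invariant.
1. T is the centroid of triangle PJU ⇒ T = (1/3, 1/3)
2. D is the intersection of line PU and line JT ⇒ D = (1/2, 1/2)
3. With TC:CU = r, write λ = r/(r+1) so C = T + λ·(U−T); C is affine-linear in λ
Every point depending on C is an affine combination of C and λ-independent points, so each such coordinate is linear in λ; the λ² term in each signed area is a multiple of (U−T)×(U−T) = 0, so 2·[DCU] and 2·[UJT] are each linear in λ. Evaluating at λ=0 and λ=1:
  2·[DCU] = -1/6·λ + 1/6,   2·[UJT] = -1/3
So [DCU]:[UJT] = (-1/6·λ + 1/6) / (-1/3). Setting this equal to -3/8:
  -1/6·λ + 1/6 = -3/8·(-1/3)  ⇒  λ = 1/4
Then r = λ/(1−λ) = (1/4)/(3/4) = 1/3. Check: with r = 1/3, C = (1/2, 1/4) and [DCU]:[UJT] = -3/8 as required.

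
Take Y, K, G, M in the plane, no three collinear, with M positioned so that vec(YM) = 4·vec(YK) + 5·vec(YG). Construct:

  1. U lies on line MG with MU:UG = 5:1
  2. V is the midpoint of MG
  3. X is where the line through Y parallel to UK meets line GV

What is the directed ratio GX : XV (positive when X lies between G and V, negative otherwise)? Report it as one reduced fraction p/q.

GX:XV = -1/13

Set Y = (0, 0), K = (1, 0), G = (0, 1), M = (4, 5); any affine frame gives the same invariant.
1. U lies on line MG with MU:UG = 5:1 ⇒ U = (2/3, 5/3)
2. V is the midpoint of MG ⇒ V = (2, 3)
3. X is where the line through Y parallel to UK meets line GV ⇒ X = (-1/6, 5/6)
X = G + t·(V−G) with t = -1/12, so GX:XV = t:(1−t) = -1/12:13/12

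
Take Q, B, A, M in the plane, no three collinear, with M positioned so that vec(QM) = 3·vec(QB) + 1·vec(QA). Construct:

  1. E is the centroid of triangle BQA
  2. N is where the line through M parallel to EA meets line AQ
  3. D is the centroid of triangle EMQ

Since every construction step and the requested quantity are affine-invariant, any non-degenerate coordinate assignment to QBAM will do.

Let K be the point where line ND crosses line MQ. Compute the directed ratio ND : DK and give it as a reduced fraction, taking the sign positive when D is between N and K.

Work in coordinates with Q = (0, 0), B = (1, 0), A = (0, 1), M = (3, 1).
1. E is the centroid of triangle BQA ⇒ E = (1/3, 1/3)
2. N is where the line through M parallel to EA meets line AQ ⇒ N = (0, 7)
3. D is the centroid of triangle EMQ ⇒ D = (10/9, 4/9)
line ND meets MQ at K = (210/187, 70/187)
D = N + t·(K−N) with t = 187/189, so ND:DK = 187/189:2/189

ND:DK = 187/2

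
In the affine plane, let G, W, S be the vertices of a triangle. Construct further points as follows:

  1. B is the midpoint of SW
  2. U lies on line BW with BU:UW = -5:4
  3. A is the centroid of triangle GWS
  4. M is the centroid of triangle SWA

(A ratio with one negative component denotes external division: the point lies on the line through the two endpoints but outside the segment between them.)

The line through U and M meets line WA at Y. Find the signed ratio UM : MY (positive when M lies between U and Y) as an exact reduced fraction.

Set G = (0, 0), W = (1, 0), S = (0, 1); any affine frame gives the same invariant.
1. B is the midpoint of SW ⇒ B = (1/2, 1/2)
2. U lies on line BW with BU:UW = -5:4 ⇒ U = (3, -2)
3. A is the centroid of triangle GWS ⇒ A = (1/3, 1/3)
4. M is the centroid of triangle SWA ⇒ M = (4/9, 4/9)
line UM meets WA at Y = (17/21, 2/21)
M = U + t·(Y−U) with t = 7/6, so UM:MY = 7/6:-1/6

UM:MY = -7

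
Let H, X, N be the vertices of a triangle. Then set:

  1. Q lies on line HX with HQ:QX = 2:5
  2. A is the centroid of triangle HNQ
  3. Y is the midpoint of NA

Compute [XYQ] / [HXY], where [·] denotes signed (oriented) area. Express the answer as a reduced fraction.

Set H = (0, 0), X = (1, 0), N = (0, 1); any affine frame gives the same invariant.
1. Q lies on line HX with HQ:QX = 2:5 ⇒ Q = (2/7, 0)
2. A is the centroid of triangle HNQ ⇒ A = (2/21, 1/3)
3. Y is the midpoint of NA ⇒ Y = (1/21, 2/3)
2·[XYQ] = 10/21, 2·[HXY] = 2/3
[XYQ]:[HXY] = 10/21:2/3 = 5/7

[XYQ]:[HXY] = 5/7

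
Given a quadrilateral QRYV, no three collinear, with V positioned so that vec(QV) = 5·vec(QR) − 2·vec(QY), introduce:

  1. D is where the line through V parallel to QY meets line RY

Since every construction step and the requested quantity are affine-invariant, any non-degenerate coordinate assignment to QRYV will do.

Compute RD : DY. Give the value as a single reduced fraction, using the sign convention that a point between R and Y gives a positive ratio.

Assign Q = (0, 0), R = (1, 0), Y = (0, 1), V = (5, -2) — the answer is frame-independent, so this choice is without loss of generality.
1. D is where the line through V parallel to QY meets line RY ⇒ D = (5, -4)
D = R + t·(Y−R) with t = -4, so RD:DY = t:(1−t) = -4:5

RD:DY = -4/5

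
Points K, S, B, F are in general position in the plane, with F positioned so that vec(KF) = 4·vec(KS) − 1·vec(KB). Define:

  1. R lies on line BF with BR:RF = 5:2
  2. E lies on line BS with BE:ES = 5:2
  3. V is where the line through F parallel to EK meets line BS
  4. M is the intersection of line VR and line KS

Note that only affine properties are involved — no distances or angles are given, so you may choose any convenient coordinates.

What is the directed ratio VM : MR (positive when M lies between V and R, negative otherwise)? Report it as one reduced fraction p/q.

Choose coordinates K = (0, 0), S = (1, 0), B = (0, 1), F = (4, -1).
1. R lies on line BF with BR:RF = 5:2 ⇒ R = (20/7, -3/7)
2. E lies on line BS with BE:ES = 5:2 ⇒ E = (5/7, 2/7)
3. V is where the line through F parallel to EK meets line BS ⇒ V = (18/7, -11/7)
4. M is the intersection of line VR and line KS ⇒ M = (83/28, 0)
M = V + t·(R−V) with t = 11/8, so VM:MR = t:(1−t) = 11/8:-3/8

VM:MR = -11/3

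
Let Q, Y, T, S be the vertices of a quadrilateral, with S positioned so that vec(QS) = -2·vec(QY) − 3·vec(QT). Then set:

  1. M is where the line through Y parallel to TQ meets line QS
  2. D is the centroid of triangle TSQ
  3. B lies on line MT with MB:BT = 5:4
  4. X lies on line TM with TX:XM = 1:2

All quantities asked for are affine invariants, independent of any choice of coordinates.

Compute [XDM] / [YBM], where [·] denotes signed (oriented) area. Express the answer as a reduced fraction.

[XDM]:[YBM] = -16/15

Choose coordinates Q = (0, 0), Y = (1, 0), T = (0, 1), S = (-2, -3).
1. M is where the line through Y parallel to TQ meets line QS ⇒ M = (1, 3/2)
2. D is the centroid of triangle TSQ ⇒ D = (-2/3, -2/3)
3. B lies on line MT with MB:BT = 5:4 ⇒ B = (4/9, 11/9)
4. X lies on line TM with TX:XM = 1:2 ⇒ X = (1/3, 7/6)
2·[XDM] = 8/9, 2·[YBM] = -5/6
[XDM]:[YBM] = 8/9:-5/6 = -16/15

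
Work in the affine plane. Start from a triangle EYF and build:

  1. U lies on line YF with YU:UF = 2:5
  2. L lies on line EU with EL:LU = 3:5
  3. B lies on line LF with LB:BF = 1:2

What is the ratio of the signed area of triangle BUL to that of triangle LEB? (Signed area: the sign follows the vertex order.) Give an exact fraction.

[BUL]:[LEB] = 5/3

Assign E = (0, 0), Y = (1, 0), F = (0, 1) — the answer is frame-independent, so this choice is without loss of generality.
1. U lies on line YF with YU:UF = 2:5 ⇒ U = (5/7, 2/7)
2. L lies on line EU with EL:LU = 3:5 ⇒ L = (15/56, 3/28)
3. B lies on line LF with LB:BF = 1:2 ⇒ B = (5/28, 17/42)
2·[BUL] = -25/168, 2·[LEB] = -5/56
[BUL]:[LEB] = -25/168:-5/56 = 5/3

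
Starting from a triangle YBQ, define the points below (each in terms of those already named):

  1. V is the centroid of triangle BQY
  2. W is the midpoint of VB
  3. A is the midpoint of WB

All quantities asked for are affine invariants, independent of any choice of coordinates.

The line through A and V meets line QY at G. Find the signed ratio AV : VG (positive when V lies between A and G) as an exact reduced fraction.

AV:VG = 3/2

Work in coordinates with Y = (0, 0), B = (1, 0), Q = (0, 1).
1. V is the centroid of triangle BQY ⇒ V = (1/3, 1/3)
2. W is the midpoint of VB ⇒ W = (2/3, 1/6)
3. A is the midpoint of WB ⇒ A = (5/6, 1/12)
line AV meets QY at G = (0, 1/2)
V = A + t·(G−A) with t = 3/5, so AV:VG = 3/5:2/5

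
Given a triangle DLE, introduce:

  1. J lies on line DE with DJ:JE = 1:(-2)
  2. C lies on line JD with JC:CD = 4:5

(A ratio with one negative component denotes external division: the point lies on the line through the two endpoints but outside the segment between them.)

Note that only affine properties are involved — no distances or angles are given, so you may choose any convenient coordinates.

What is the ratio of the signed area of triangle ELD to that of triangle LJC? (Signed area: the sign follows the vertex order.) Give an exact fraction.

Work in coordinates with D = (0, 0), L = (1, 0), E = (0, 1).
1. J lies on line DE with DJ:JE = 1:(-2) ⇒ J = (0, -1)
2. C lies on line JD with JC:CD = 4:5 ⇒ C = (0, -5/9)
2·[ELD] = -1, 2·[LJC] = -4/9
[ELD]:[LJC] = -1:-4/9 = 9/4

[ELD]:[LJC] = 9/4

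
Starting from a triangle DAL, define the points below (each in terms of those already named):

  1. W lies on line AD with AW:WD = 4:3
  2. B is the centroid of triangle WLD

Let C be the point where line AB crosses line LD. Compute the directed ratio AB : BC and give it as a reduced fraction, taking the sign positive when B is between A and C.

AB:BC = 6

Choose coordinates D = (0, 0), A = (1, 0), L = (0, 1).
1. W lies on line AD with AW:WD = 4:3 ⇒ W = (3/7, 0)
2. B is the centroid of triangle WLD ⇒ B = (1/7, 1/3)
line AB meets LD at C = (0, 7/18)
B = A + t·(C−A) with t = 6/7, so AB:BC = 6/7:1/7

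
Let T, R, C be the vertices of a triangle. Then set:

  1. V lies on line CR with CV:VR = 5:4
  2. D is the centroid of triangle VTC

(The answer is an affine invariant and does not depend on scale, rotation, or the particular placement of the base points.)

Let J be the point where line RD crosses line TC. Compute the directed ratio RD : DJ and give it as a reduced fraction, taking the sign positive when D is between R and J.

Work in coordinates with T = (0, 0), R = (1, 0), C = (0, 1).
1. V lies on line CR with CV:VR = 5:4 ⇒ V = (5/9, 4/9)
2. D is the centroid of triangle VTC ⇒ D = (5/27, 13/27)
line RD meets TC at J = (0, 13/22)
D = R + t·(J−R) with t = 22/27, so RD:DJ = 22/27:5/27

RD:DJ = 22/5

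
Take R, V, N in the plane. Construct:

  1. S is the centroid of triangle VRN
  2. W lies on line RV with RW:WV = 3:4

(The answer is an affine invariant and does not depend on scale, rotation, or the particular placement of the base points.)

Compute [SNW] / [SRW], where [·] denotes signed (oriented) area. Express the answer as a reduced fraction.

[SNW]:[SRW] = 1/3

Assign R = (0, 0), V = (1, 0), N = (0, 1) — the answer is frame-independent, so this choice is without loss of generality.
1. S is the centroid of triangle VRN ⇒ S = (1/3, 1/3)
2. W lies on line RV with RW:WV = 3:4 ⇒ W = (3/7, 0)
2·[SNW] = 1/21, 2·[SRW] = 1/7
[SNW]:[SRW] = 1/21:1/7 = 1/3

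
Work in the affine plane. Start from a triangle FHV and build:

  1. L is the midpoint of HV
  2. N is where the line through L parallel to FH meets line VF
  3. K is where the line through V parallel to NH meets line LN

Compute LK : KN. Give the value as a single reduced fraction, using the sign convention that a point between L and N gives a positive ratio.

LK:KN = -1/2

Set F = (0, 0), H = (1, 0), V = (0, 1); any affine frame gives the same invariant.
1. L is the midpoint of HV ⇒ L = (1/2, 1/2)
2. N is where the line through L parallel to FH meets line VF ⇒ N = (0, 1/2)
3. K is where the line through V parallel to NH meets line LN ⇒ K = (1, 1/2)
K = L + t·(N−L) with t = -1, so LK:KN = t:(1−t) = -1:2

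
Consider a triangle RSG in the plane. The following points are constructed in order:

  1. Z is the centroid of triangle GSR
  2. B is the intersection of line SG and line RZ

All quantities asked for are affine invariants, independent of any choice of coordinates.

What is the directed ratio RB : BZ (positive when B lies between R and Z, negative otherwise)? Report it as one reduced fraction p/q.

RB:BZ = -3

Assign R = (0, 0), S = (1, 0), G = (0, 1) — the answer is frame-independent, so this choice is without loss of generality.
1. Z is the centroid of triangle GSR ⇒ Z = (1/3, 1/3)
2. B is the intersection of line SG and line RZ ⇒ B = (1/2, 1/2)
B = R + t·(Z−R) with t = 3/2, so RB:BZ = t:(1−t) = 3/2:-1/2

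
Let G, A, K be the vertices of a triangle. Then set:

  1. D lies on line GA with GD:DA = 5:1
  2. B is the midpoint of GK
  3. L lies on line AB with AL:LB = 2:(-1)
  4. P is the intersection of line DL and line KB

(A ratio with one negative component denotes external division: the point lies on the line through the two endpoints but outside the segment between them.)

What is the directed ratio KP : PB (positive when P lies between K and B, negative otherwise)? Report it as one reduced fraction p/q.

KP:PB = -12

Choose coordinates G = (0, 0), A = (1, 0), K = (0, 1).
1. D lies on line GA with GD:DA = 5:1 ⇒ D = (5/6, 0)
2. B is the midpoint of GK ⇒ B = (0, 1/2)
3. L lies on line AB with AL:LB = 2:(-1) ⇒ L = (-1, 1)
4. P is the intersection of line DL and line KB ⇒ P = (0, 5/11)
P = K + t·(B−K) with t = 12/11, so KP:PB = t:(1−t) = 12/11:-1/11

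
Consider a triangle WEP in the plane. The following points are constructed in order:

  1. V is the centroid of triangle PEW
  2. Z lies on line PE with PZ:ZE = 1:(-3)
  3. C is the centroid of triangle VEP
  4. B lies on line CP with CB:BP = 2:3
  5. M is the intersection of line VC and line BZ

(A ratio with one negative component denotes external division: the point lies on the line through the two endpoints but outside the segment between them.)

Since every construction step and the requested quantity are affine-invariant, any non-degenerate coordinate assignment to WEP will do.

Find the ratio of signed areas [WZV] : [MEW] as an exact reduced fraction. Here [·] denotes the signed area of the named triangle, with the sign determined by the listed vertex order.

Assign W = (0, 0), E = (1, 0), P = (0, 1) — the answer is frame-independent, so this choice is without loss of generality.
1. V is the centroid of triangle PEW ⇒ V = (1/3, 1/3)
2. Z lies on line PE with PZ:ZE = 1:(-3) ⇒ Z = (-1/2, 3/2)
3. C is the centroid of triangle VEP ⇒ C = (4/9, 4/9)
4. B lies on line CP with CB:BP = 2:3 ⇒ B = (4/15, 2/3)
5. M is the intersection of line VC and line BZ ⇒ M = (11/24, 11/24)
2·[WZV] = -2/3, 2·[MEW] = -11/24
[WZV]:[MEW] = -2/3:-11/24 = 16/11

[WZV]:[MEW] = 16/11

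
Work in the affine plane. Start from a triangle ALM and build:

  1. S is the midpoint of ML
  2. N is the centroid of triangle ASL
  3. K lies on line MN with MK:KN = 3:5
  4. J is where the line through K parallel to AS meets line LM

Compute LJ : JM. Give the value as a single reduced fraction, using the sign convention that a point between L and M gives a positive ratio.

LJ:JM = 3

Assign A = (0, 0), L = (1, 0), M = (0, 1) — the answer is frame-independent, so this choice is without loss of generality.
1. S is the midpoint of ML ⇒ S = (1/2, 1/2)
2. N is the centroid of triangle ASL ⇒ N = (1/2, 1/6)
3. K lies on line MN with MK:KN = 3:5 ⇒ K = (3/16, 11/16)
4. J is where the line through K parallel to AS meets line LM ⇒ J = (1/4, 3/4)
J = L + t·(M−L) with t = 3/4, so LJ:JM = t:(1−t) = 3/4:1/4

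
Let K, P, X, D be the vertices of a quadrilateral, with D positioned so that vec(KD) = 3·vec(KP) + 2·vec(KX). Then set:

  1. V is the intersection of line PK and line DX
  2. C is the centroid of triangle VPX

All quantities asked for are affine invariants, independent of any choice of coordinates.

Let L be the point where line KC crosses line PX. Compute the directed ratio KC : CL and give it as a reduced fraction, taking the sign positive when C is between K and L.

Assign K = (0, 0), P = (1, 0), X = (0, 1), D = (3, 2) — the answer is frame-independent, so this choice is without loss of generality.
1. V is the intersection of line PK and line DX ⇒ V = (-3, 0)
2. C is the centroid of triangle VPX ⇒ C = (-2/3, 1/3)
line KC meets PX at L = (2, -1)
C = K + t·(L−K) with t = -1/3, so KC:CL = -1/3:4/3

KC:CL = -1/4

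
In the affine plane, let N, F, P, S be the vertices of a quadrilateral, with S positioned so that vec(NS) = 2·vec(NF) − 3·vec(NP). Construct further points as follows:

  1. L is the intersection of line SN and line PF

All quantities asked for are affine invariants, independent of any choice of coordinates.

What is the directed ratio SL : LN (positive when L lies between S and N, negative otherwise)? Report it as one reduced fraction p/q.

Set N = (0, 0), F = (1, 0), P = (0, 1), S = (2, -3); any affine frame gives the same invariant.
1. L is the intersection of line SN and line PF ⇒ L = (-2, 3)
L = S + t·(N−S) with t = 2, so SL:LN = t:(1−t) = 2:-1

SL:LN = -2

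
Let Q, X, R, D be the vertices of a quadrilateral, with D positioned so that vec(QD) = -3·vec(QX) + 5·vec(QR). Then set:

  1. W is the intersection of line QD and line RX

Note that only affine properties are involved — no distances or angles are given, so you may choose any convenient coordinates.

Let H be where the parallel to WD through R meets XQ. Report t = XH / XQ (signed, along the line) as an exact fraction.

t = 2/5

Set Q = (0, 0), X = (1, 0), R = (0, 1), D = (-3, 5); any affine frame gives the same invariant.
1. W is the intersection of line QD and line RX ⇒ W = (-3/2, 5/2)
through R parallel to WD: direction (-3/2, 5/2); meets XQ at H = (3/5, 0)
H = X + t·(Q−X) with t = 2/5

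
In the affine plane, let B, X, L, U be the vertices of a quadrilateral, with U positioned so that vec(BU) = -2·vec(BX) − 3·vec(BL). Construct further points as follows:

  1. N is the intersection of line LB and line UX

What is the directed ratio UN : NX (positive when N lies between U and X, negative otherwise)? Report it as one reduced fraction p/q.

Work in coordinates with B = (0, 0), X = (1, 0), L = (0, 1), U = (-2, -3).
1. N is the intersection of line LB and line UX ⇒ N = (0, -1)
N = U + t·(X−U) with t = 2/3, so UN:NX = t:(1−t) = 2/3:1/3

UN:NX = 2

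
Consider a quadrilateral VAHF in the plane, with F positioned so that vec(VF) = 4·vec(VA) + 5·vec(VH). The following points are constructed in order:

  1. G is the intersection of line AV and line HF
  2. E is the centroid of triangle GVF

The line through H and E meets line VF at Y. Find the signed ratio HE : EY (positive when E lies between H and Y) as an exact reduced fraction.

Work in coordinates with V = (0, 0), A = (1, 0), H = (0, 1), F = (4, 5).
1. G is the intersection of line AV and line HF ⇒ G = (-1, 0)
2. E is the centroid of triangle GVF ⇒ E = (1, 5/3)
line HE meets VF at Y = (12/7, 15/7)
E = H + t·(Y−H) with t = 7/12, so HE:EY = 7/12:5/12

HE:EY = 7/5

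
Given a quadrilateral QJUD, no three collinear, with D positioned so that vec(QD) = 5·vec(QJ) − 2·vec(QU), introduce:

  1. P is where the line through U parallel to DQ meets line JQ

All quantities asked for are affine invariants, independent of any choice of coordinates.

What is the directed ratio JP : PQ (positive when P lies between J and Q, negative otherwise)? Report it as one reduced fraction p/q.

Work in coordinates with Q = (0, 0), J = (1, 0), U = (0, 1), D = (5, -2).
1. P is where the line through U parallel to DQ meets line JQ ⇒ P = (5/2, 0)
P = J + t·(Q−J) with t = -3/2, so JP:PQ = t:(1−t) = -3/2:5/2

JP:PQ = -3/5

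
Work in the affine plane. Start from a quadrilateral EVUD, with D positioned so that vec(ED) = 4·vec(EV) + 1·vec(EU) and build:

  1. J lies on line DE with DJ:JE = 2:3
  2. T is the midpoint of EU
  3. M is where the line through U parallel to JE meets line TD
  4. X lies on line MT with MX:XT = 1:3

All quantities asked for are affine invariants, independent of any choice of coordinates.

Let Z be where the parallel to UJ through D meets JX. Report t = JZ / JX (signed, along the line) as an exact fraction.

Choose coordinates E = (0, 0), V = (1, 0), U = (0, 1), D = (4, 1).
1. J lies on line DE with DJ:JE = 2:3 ⇒ J = (12/5, 3/5)
2. T is the midpoint of EU ⇒ T = (0, 1/2)
3. M is where the line through U parallel to JE meets line TD ⇒ M = (-4, 0)
4. X lies on line MT with MX:XT = 1:3 ⇒ X = (-3, 1/8)
through D parallel to UJ: direction (12/5, -2/5); meets JX at Z = (276/55, 137/165)
Z = J + t·(X−J) with t = -16/33

t = -16/33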